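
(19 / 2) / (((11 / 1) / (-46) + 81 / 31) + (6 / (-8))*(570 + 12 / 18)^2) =-40641 / 1044871381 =-0.00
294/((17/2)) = 588/17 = 34.59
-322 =-322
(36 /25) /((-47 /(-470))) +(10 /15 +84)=1486 /15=99.07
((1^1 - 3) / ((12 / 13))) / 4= -13 / 24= -0.54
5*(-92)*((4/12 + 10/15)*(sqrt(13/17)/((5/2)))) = -184*sqrt(221)/17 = -160.90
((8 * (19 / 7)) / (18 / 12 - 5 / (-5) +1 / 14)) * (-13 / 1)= -988 / 9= -109.78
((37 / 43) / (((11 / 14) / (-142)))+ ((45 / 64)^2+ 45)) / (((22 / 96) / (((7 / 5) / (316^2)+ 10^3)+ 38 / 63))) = -6708417797996762471 / 13965524643840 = -480355.59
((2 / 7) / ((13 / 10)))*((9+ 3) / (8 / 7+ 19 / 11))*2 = 5280 / 2873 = 1.84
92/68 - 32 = -521/17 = -30.65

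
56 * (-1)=-56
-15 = -15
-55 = -55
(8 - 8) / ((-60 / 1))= 0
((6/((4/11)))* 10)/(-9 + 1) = -165/8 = -20.62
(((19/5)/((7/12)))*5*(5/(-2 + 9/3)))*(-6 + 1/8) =-956.79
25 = 25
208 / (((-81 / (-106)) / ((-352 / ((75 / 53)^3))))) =-1155418913792 / 34171875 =-33811.98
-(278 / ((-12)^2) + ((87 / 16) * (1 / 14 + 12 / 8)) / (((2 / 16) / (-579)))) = 39576.86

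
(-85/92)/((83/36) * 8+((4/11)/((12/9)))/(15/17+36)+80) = -1758735/187410164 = -0.01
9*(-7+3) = -36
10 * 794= 7940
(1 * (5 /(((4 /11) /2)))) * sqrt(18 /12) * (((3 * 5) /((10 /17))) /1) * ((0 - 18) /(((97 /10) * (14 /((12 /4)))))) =-378675 * sqrt(6) /2716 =-341.52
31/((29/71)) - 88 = -351/29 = -12.10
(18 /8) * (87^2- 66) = 67527 /4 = 16881.75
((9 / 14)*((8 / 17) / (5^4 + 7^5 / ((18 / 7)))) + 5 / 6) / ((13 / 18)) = 230096379 / 199406753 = 1.15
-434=-434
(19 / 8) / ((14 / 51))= 969 / 112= 8.65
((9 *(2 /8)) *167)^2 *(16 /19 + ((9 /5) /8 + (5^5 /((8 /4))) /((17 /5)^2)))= 67593793957911 /3514240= 19234256.61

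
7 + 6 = 13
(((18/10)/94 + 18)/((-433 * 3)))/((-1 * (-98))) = -0.00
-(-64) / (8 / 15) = 120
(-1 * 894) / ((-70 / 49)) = 3129 / 5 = 625.80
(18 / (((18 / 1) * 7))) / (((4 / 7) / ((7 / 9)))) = 7 / 36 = 0.19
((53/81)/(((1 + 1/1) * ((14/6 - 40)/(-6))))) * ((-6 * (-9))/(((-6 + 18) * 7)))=53/1582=0.03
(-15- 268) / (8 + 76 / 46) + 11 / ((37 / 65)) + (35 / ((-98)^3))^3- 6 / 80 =-13585773938821276351 / 1349067078665402880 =-10.07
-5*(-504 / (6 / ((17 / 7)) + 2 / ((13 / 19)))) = 69615 / 149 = 467.21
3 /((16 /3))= 9 /16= 0.56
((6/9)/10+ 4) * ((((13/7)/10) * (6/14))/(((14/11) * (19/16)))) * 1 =34892/162925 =0.21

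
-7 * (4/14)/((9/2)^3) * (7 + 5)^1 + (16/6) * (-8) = -5248/243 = -21.60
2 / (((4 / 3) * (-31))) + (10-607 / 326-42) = -171349 / 5053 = -33.91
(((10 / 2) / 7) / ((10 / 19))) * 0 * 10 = 0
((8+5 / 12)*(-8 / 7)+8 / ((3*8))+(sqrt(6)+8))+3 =12 / 7+sqrt(6) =4.16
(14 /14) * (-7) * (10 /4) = -35 /2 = -17.50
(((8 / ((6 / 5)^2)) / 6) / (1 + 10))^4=390625 / 7780827681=0.00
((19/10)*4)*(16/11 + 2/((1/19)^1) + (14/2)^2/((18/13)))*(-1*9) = -281561/55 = -5119.29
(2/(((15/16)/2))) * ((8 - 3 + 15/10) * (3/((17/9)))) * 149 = 557856/85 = 6563.01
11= 11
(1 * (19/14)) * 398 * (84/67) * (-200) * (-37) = 335752800/67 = 5011235.82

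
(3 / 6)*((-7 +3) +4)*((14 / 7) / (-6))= 0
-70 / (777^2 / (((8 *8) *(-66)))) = 14080 / 28749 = 0.49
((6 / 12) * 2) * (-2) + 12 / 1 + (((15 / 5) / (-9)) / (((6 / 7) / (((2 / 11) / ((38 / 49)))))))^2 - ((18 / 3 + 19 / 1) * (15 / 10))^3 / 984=-404635368241 / 9284134464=-43.58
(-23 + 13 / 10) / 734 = -217 / 7340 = -0.03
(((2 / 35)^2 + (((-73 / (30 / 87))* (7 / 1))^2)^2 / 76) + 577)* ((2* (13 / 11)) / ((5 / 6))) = 92158687950807446631 / 512050000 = 179979861245.60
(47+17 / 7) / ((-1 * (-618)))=173 / 2163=0.08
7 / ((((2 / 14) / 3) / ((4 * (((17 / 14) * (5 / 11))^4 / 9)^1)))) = 52200625 / 8608908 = 6.06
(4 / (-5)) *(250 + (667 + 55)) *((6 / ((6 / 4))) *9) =-27993.60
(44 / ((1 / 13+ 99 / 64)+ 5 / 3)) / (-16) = -6864 / 8213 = -0.84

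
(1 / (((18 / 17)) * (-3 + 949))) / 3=17 / 51084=0.00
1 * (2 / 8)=1 / 4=0.25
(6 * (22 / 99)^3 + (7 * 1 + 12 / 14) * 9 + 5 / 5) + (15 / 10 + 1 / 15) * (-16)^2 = 472.85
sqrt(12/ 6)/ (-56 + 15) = -0.03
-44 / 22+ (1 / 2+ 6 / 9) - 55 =-335 / 6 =-55.83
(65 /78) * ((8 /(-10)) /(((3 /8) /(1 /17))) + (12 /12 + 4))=1243 /306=4.06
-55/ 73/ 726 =-0.00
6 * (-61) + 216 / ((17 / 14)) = -3198 / 17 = -188.12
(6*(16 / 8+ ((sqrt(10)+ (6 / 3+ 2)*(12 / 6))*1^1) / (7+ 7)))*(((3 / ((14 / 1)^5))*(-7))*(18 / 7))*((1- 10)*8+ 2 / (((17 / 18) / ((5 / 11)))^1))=269001*sqrt(10) / 88001452+ 2421009 / 22000363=0.12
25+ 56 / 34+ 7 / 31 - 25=987 / 527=1.87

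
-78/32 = -39/16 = -2.44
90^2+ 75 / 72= 194425 / 24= 8101.04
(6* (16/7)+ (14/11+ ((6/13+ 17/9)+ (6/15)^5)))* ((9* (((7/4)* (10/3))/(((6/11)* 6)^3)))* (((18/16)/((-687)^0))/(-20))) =-59095360973/40435200000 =-1.46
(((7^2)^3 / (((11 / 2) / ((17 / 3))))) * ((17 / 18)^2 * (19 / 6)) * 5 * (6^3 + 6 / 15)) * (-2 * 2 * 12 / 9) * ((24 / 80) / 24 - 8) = 421836562188433 / 26730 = 15781390280.15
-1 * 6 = -6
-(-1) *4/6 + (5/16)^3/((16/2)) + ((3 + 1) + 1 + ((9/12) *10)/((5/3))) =999799/98304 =10.17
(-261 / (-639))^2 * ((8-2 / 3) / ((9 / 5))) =92510 / 136107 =0.68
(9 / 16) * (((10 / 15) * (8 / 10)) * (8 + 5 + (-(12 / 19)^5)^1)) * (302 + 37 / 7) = 41222351223 / 34665386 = 1189.15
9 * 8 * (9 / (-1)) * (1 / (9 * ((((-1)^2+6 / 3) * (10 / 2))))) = -24 / 5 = -4.80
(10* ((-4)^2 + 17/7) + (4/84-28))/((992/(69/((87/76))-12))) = 82075/10788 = 7.61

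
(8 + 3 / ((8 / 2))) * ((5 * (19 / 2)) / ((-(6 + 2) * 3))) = -3325 / 192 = -17.32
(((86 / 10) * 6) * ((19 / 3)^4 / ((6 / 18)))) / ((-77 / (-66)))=22415212 / 105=213478.21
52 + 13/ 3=169/ 3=56.33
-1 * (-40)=40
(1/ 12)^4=1/ 20736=0.00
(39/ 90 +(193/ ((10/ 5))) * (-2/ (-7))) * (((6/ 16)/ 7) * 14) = 5881/ 280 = 21.00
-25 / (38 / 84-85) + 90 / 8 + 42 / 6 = 263423 / 14204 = 18.55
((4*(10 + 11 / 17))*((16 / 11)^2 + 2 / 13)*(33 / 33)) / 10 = 15204 / 1573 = 9.67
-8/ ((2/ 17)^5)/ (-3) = 1419857/ 12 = 118321.42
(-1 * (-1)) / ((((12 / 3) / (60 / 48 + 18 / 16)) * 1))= 19 / 32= 0.59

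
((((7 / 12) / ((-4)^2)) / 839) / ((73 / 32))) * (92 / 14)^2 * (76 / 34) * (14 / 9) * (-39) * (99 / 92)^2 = -0.13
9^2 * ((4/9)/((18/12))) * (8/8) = 24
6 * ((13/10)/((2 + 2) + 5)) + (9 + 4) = 208/15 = 13.87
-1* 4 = -4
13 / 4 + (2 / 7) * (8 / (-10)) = 423 / 140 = 3.02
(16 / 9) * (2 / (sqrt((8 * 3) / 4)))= 16 * sqrt(6) / 27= 1.45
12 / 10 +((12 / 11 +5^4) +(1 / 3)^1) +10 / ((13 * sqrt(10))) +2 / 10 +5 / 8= sqrt(10) / 13 +829553 / 1320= 628.69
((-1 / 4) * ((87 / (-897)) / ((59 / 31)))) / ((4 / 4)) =899 / 70564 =0.01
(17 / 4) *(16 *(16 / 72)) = 136 / 9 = 15.11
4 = 4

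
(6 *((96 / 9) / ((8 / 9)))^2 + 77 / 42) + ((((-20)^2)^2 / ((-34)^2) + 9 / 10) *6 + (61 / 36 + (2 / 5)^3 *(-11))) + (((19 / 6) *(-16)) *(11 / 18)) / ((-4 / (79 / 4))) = 1809860236 / 975375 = 1855.55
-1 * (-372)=372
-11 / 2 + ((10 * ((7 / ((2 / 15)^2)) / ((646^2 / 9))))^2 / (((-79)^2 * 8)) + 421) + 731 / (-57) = 42015605642239997195 / 104341118429308416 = 402.68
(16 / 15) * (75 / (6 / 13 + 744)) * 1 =520 / 4839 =0.11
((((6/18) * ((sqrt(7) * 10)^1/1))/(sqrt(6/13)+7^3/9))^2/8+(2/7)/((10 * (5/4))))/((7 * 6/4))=24183434632583/8591015014473675- 6019650 * sqrt(78)/2337691160401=0.00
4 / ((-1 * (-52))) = 1 / 13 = 0.08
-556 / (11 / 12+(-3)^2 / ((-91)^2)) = -55250832 / 91199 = -605.83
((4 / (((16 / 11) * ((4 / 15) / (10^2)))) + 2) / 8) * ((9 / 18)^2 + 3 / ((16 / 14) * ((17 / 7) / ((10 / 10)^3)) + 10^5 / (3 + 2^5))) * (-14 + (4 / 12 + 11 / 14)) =-8740340277 / 20926976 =-417.66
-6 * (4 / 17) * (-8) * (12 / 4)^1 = 33.88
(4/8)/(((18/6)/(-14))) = -7/3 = -2.33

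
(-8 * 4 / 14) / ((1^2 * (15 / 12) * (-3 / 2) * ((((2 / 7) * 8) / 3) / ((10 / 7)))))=16 / 7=2.29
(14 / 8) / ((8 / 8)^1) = 7 / 4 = 1.75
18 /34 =9 /17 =0.53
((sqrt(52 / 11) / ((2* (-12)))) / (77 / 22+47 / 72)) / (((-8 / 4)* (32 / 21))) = 63* sqrt(143) / 105248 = 0.01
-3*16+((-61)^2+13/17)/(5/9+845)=-564033/12937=-43.60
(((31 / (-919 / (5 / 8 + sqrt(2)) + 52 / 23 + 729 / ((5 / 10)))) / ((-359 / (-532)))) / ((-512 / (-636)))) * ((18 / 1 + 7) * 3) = 23902476833025 * sqrt(2) / 25917129602194 + 2434032515610675 / 829348147270208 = 4.24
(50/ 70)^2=25/ 49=0.51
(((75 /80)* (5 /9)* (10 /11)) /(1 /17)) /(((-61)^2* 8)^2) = 0.00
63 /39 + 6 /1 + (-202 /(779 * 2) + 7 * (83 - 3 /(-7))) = 591.49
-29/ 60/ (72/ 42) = -203/ 720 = -0.28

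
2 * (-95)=-190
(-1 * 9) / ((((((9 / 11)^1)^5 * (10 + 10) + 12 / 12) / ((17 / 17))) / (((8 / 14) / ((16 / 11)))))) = -15944049 / 37576868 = -0.42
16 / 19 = 0.84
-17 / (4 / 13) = -221 / 4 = -55.25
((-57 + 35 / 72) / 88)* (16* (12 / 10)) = -4069 / 330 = -12.33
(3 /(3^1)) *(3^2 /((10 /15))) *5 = 135 /2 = 67.50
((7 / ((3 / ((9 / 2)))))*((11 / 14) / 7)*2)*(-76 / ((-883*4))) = 627 / 12362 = 0.05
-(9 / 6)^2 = -9 / 4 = -2.25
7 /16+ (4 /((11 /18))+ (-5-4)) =-355 /176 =-2.02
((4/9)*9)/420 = 1/105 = 0.01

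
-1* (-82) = 82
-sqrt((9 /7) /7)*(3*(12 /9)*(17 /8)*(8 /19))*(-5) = 1020 /133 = 7.67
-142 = -142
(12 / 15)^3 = 64 / 125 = 0.51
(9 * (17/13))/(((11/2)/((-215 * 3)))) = -197370/143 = -1380.21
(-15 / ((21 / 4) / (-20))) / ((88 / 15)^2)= 5625 / 3388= 1.66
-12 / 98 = -6 / 49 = -0.12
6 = 6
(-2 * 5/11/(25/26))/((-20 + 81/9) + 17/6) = 312/2695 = 0.12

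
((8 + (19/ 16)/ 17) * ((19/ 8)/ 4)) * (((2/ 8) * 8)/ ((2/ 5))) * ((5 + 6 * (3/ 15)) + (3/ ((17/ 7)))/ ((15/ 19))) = 6881325/ 36992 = 186.02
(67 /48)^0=1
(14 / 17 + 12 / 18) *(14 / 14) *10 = 14.90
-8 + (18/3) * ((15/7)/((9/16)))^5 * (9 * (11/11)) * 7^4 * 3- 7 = 6553599685/21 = 312076175.48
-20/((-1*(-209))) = -20/209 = -0.10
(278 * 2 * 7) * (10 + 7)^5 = 5526083444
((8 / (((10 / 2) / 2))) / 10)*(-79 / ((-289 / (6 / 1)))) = 3792 / 7225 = 0.52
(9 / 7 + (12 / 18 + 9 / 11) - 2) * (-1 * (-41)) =31.59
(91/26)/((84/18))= 3/4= 0.75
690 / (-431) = -690 / 431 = -1.60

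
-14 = -14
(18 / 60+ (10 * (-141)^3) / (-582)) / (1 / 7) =327044487 / 970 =337159.26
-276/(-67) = 276/67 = 4.12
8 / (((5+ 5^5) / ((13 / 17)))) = 52 / 26605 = 0.00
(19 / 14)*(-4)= -38 / 7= -5.43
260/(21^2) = 260/441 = 0.59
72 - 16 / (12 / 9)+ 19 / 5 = 319 / 5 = 63.80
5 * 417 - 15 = 2070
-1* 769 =-769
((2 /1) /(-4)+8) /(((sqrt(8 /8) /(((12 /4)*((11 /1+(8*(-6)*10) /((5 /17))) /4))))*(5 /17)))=-248013 /8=-31001.62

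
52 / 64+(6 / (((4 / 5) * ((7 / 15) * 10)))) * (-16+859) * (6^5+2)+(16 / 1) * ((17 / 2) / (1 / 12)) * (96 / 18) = 1181208659 / 112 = 10546505.88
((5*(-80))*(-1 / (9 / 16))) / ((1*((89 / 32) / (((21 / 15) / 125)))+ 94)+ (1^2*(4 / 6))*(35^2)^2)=1433600 / 2017530129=0.00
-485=-485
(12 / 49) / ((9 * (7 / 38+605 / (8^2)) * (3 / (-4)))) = -19456 / 5168079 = -0.00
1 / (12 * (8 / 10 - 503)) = -5 / 30132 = -0.00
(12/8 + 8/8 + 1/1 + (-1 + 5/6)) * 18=60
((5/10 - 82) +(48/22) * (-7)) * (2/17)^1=-2129/187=-11.39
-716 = -716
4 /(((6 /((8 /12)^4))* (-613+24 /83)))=-0.00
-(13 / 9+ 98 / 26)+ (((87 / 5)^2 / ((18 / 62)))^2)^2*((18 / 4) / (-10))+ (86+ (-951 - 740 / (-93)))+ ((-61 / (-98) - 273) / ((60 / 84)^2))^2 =-3770167109337591424502 / 7083984375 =-532209969666.62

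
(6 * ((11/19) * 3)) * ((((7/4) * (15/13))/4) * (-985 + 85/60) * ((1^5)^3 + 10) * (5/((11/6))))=-613460925/3952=-155227.97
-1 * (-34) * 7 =238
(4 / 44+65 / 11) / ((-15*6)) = -0.07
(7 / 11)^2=49 / 121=0.40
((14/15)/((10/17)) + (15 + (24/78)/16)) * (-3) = -64763/1300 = -49.82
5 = 5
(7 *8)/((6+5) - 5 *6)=-56/19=-2.95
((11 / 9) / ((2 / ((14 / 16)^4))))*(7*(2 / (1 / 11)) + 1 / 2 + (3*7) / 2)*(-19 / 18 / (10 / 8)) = -5519899 / 110592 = -49.91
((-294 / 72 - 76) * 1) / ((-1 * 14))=961 / 168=5.72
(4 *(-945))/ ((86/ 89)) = -168210/ 43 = -3911.86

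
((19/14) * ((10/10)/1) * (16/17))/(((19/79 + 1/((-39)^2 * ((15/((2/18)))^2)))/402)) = 66905756821800/31337719063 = 2134.99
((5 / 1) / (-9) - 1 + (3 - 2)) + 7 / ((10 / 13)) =769 / 90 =8.54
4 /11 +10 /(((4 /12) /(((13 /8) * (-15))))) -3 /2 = -32225 /44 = -732.39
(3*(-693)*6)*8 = -99792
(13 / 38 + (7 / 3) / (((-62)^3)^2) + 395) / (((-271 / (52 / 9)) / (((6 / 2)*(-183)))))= 1015012172652850333 / 219348309766512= 4627.40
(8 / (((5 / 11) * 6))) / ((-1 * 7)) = -44 / 105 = -0.42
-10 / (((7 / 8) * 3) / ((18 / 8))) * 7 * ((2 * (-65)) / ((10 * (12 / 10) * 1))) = 650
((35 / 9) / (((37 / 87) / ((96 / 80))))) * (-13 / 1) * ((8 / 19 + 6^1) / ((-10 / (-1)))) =-321958 / 3515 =-91.60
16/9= 1.78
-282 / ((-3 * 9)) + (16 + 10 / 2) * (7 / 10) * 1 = 2263 / 90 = 25.14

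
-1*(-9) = 9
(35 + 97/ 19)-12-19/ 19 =515/ 19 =27.11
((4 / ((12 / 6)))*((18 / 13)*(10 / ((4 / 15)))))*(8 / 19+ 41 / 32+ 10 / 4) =1724625 / 3952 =436.39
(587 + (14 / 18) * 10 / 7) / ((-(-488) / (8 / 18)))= 5293 / 9882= 0.54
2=2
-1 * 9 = -9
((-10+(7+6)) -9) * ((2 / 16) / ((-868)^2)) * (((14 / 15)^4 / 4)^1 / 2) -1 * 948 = -491955120049 / 518940000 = -948.00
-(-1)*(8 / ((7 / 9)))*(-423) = -30456 / 7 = -4350.86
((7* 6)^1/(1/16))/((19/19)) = 672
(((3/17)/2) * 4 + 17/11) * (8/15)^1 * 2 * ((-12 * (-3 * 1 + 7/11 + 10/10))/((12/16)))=90880/2057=44.18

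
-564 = -564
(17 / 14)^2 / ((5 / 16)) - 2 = 2.72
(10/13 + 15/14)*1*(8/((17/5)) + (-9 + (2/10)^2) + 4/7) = -601526/54145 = -11.11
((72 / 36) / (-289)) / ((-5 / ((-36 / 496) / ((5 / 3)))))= -0.00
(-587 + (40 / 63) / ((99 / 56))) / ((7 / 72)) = -597368 / 99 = -6034.02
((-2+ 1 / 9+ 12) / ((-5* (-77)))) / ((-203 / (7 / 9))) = -13 / 129195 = -0.00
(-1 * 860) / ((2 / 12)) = -5160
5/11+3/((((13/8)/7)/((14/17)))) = 26977/2431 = 11.10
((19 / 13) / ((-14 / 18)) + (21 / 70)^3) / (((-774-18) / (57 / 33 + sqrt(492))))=355813 / 88088000 + 18727 * sqrt(123) / 4004000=0.06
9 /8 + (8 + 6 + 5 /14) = 867 /56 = 15.48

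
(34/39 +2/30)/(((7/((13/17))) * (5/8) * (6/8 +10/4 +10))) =1952/157675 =0.01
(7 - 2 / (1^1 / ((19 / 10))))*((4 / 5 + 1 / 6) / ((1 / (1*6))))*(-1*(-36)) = 16704 / 25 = 668.16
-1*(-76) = 76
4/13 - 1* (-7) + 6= 173/13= 13.31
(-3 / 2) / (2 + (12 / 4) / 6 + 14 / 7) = -1 / 3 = -0.33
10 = 10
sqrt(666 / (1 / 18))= 18 *sqrt(37)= 109.49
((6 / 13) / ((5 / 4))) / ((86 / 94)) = 1128 / 2795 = 0.40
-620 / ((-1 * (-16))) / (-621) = 155 / 2484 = 0.06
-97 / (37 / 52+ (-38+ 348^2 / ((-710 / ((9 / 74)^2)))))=2451358780 / 1006105561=2.44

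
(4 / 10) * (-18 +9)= -18 / 5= -3.60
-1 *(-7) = 7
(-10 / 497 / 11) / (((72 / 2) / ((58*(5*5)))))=-3625 / 49203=-0.07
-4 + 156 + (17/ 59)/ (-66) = 591871/ 3894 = 152.00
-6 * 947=-5682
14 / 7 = 2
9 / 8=1.12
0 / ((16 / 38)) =0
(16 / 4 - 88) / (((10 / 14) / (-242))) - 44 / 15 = 426844 / 15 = 28456.27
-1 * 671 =-671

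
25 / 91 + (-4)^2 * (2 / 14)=233 / 91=2.56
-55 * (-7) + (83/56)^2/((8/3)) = 9679547/25088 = 385.82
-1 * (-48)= 48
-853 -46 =-899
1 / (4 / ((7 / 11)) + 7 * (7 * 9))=7 / 3131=0.00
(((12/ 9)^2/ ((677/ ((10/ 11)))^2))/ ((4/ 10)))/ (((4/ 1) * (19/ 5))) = 5000/ 9483285339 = 0.00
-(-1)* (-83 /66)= -83 /66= -1.26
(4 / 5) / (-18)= -2 / 45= -0.04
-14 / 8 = -7 / 4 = -1.75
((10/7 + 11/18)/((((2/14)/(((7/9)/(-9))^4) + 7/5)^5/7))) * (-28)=-0.00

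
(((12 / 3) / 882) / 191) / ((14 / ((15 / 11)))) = 0.00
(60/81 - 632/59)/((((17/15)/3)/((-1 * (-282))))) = -7443.15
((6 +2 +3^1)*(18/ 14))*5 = 495/ 7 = 70.71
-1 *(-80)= 80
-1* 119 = -119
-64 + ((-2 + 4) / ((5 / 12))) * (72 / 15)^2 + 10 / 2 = 6449 / 125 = 51.59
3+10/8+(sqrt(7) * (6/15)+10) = 2 * sqrt(7)/5+57/4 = 15.31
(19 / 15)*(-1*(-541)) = 10279 / 15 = 685.27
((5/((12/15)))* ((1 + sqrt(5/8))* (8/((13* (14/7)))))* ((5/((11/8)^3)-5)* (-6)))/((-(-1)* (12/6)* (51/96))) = 189000* sqrt(10)/22627 + 756000/22627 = 59.83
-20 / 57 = -0.35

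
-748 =-748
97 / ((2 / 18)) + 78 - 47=904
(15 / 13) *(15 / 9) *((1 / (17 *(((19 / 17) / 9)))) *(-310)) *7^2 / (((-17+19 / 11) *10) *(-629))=-179025 / 1242904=-0.14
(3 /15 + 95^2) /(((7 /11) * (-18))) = -27577 /35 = -787.91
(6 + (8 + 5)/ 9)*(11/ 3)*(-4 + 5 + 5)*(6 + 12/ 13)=14740/ 13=1133.85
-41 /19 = -2.16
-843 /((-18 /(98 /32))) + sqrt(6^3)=6 * sqrt(6) + 13769 /96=158.12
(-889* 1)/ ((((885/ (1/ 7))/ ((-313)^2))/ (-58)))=721639654/ 885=815412.04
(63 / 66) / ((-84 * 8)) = -1 / 704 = -0.00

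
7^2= 49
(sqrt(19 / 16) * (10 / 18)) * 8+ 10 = 14.84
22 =22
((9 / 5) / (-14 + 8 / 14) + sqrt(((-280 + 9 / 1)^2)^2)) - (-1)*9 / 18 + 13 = 17261776 / 235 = 73454.37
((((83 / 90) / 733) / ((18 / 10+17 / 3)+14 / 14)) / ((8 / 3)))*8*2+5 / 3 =465704 / 279273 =1.67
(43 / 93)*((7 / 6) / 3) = 301 / 1674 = 0.18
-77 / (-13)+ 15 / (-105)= 526 / 91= 5.78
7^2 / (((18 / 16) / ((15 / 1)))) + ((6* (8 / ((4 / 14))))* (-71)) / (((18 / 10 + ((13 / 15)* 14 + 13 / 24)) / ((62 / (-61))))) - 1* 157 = 47111437 / 35319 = 1333.88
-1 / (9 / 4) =-4 / 9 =-0.44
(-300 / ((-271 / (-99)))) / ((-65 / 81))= 481140 / 3523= 136.57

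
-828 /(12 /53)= -3657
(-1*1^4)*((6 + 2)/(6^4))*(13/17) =-0.00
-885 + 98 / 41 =-36187 / 41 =-882.61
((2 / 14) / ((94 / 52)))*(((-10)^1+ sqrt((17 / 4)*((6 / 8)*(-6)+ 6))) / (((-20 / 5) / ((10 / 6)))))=325 / 987-65*sqrt(102) / 7896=0.25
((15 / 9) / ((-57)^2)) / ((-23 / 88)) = -440 / 224181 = -0.00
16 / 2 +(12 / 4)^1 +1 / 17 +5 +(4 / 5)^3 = 35213 / 2125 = 16.57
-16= -16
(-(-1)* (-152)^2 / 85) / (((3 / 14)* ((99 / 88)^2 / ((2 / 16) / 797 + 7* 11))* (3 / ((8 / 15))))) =3387769462784 / 246930525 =13719.52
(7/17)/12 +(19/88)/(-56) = 7655/251328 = 0.03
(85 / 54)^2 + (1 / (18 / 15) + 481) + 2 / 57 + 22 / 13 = 350070157 / 720252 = 486.04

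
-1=-1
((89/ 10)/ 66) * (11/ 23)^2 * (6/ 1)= 0.19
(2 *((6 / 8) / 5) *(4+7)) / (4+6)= 33 / 100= 0.33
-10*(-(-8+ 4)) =-40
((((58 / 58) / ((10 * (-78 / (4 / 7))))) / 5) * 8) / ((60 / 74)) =-0.00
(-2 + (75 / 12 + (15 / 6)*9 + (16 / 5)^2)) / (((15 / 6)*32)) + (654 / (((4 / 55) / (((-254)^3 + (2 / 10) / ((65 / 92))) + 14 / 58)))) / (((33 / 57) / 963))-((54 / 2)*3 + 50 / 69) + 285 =-51009282329235243143513 / 208104000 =-245114377086626.13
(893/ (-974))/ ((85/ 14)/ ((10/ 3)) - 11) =12502/ 125159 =0.10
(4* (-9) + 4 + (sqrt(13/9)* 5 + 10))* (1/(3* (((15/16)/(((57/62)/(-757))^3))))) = 905388/64616394942815 - 13718* sqrt(13)/12923278988563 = 0.00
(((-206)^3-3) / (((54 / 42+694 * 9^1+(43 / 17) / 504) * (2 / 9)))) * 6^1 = -2022297440184 / 53526787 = -37781.04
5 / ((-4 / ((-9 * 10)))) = 225 / 2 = 112.50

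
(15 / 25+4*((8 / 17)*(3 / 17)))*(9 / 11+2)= 41757 / 15895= 2.63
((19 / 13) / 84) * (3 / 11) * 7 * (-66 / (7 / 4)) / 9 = -38 / 273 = -0.14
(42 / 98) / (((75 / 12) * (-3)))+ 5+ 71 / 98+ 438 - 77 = 898419 / 2450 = 366.70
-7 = -7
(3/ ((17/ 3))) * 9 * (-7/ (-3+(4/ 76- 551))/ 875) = 1539/ 22365625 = 0.00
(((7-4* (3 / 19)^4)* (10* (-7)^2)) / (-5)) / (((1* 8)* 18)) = -44684227 / 9383112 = -4.76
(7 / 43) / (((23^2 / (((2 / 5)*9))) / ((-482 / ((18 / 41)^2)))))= -2835847 / 1023615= -2.77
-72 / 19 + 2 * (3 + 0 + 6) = 270 / 19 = 14.21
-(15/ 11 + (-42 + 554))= -5647/ 11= -513.36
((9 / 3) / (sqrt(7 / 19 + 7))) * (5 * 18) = 27 * sqrt(665) / 7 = 99.47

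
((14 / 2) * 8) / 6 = 28 / 3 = 9.33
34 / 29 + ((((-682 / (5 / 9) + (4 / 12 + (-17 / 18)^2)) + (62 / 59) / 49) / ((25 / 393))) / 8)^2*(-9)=-16417157377099077976202141 / 314122599504000000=-52263534.69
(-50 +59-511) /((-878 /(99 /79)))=24849 /34681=0.72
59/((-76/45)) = -2655/76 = -34.93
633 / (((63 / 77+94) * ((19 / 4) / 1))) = 27852 / 19817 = 1.41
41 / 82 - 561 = -1121 / 2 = -560.50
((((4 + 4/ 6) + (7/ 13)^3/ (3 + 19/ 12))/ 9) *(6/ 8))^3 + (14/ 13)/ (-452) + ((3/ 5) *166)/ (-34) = -56762263685812376778161/ 19766196998412374367000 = -2.87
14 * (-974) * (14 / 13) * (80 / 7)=-2181760 / 13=-167827.69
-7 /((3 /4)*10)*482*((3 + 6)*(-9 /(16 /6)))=136647 /10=13664.70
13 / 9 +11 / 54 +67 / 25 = 5843 / 1350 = 4.33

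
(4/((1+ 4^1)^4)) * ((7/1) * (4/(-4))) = -28/625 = -0.04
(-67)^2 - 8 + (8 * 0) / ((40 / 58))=4481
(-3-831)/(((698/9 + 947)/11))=-82566/9221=-8.95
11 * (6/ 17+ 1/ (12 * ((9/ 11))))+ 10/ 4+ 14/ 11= 177229/ 20196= 8.78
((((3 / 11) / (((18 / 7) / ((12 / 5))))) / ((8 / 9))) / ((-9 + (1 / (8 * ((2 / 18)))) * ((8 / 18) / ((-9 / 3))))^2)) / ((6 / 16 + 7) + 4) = 0.00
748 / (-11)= -68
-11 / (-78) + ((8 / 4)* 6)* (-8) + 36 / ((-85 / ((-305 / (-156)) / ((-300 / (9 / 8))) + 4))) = -51740513 / 530400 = -97.55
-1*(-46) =46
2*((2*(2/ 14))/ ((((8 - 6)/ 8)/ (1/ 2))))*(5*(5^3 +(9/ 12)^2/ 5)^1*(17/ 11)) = 170153/ 154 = 1104.89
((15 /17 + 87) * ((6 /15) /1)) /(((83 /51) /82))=8856 /5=1771.20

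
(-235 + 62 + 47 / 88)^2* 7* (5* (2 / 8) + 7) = 1717744.29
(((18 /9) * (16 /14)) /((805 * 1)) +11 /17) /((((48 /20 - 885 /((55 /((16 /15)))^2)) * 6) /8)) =0.42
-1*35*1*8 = -280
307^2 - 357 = 93892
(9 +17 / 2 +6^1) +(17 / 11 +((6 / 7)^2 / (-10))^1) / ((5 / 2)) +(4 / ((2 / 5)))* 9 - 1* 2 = 3020793 / 26950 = 112.09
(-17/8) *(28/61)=-119/122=-0.98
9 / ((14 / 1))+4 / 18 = 109 / 126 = 0.87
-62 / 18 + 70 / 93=-751 / 279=-2.69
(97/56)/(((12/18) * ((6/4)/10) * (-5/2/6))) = -291/7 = -41.57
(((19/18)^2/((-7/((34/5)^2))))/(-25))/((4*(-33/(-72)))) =208658/1299375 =0.16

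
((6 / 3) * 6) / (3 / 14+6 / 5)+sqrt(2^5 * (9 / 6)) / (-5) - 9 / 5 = 1103 / 165 - 4 * sqrt(3) / 5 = 5.30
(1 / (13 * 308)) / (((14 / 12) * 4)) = 3 / 56056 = 0.00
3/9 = 1/3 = 0.33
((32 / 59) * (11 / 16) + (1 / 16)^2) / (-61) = -5691 / 921344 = -0.01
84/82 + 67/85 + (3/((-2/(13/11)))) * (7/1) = -812431/76670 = -10.60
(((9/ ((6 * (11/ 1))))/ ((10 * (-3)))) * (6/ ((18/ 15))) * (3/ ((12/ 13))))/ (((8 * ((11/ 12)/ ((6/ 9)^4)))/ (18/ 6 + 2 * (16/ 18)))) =-559/ 58806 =-0.01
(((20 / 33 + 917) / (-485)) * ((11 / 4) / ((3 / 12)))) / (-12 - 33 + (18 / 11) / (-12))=666182 / 1444815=0.46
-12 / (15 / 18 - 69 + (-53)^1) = 72 / 727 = 0.10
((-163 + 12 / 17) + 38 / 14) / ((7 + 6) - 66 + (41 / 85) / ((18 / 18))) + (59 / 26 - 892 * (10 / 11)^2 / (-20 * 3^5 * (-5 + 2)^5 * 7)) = 855855231083 / 161246757672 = 5.31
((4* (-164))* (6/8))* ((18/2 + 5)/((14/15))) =-7380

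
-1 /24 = -0.04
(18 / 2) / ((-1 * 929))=-9 / 929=-0.01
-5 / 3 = -1.67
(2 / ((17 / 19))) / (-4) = -0.56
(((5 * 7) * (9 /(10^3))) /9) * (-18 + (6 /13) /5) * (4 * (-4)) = 16296 /1625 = 10.03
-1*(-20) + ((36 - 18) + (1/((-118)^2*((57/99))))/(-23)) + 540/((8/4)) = 1874114671/6084788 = 308.00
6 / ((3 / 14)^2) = 392 / 3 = 130.67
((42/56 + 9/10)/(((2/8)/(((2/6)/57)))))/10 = 11/2850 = 0.00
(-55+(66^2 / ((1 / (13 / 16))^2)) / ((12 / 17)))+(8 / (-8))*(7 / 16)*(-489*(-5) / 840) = 1028493 / 256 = 4017.55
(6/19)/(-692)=-3/6574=-0.00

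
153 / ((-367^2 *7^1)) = -0.00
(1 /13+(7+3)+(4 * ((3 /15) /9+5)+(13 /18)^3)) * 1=30.54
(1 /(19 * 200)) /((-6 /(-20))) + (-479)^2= 261562741 /1140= 229441.00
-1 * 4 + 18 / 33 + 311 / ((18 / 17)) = 57473 / 198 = 290.27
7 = 7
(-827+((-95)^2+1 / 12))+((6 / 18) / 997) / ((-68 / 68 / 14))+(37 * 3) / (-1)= 96753809 / 11964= 8087.08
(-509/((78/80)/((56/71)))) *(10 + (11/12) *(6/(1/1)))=-17672480/2769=-6382.26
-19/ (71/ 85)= -1615/ 71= -22.75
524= 524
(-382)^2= 145924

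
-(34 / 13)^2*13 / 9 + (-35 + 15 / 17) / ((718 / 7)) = -7292578 / 714051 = -10.21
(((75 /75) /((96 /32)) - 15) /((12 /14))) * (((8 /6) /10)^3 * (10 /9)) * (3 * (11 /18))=-13552 /164025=-0.08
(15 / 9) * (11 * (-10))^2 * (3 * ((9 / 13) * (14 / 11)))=693000 / 13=53307.69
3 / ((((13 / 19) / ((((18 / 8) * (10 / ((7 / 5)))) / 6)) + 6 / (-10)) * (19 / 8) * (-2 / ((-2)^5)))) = -58.66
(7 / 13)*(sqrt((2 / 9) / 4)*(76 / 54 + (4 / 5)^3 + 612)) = 77.92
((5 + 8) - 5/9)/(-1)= -112/9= -12.44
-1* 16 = -16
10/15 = 2/3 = 0.67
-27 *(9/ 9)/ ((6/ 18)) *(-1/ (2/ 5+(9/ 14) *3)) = 5670/ 163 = 34.79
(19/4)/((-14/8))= -19/7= -2.71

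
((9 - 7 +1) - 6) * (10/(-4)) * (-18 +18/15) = -126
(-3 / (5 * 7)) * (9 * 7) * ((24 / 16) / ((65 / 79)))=-6399 / 650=-9.84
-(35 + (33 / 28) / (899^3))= -712041245053 / 20344035572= -35.00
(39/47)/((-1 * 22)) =-39/1034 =-0.04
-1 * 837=-837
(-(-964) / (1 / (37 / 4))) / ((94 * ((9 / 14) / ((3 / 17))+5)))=10.98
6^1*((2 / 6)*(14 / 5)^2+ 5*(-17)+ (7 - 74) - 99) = -37258 / 25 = -1490.32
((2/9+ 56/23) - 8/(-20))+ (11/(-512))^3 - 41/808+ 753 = 10607108071682987/14030450196480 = 756.01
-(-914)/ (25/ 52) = 47528/ 25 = 1901.12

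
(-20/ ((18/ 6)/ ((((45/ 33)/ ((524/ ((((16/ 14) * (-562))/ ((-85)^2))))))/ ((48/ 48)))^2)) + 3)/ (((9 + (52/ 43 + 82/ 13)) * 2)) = 71256213812388657/ 784625760735756170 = 0.09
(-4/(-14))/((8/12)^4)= 81/56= 1.45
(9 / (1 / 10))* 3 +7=277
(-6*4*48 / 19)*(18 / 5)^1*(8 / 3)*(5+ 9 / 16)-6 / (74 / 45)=-11393433 / 3515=-3241.37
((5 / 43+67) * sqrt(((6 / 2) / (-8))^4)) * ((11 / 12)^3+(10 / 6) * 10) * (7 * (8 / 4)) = 101451077 / 44032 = 2304.03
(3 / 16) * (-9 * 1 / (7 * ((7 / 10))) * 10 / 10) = -135 / 392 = -0.34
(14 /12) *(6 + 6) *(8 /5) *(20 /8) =56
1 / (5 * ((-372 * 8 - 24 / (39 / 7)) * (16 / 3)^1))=-39 / 3099520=-0.00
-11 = -11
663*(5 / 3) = 1105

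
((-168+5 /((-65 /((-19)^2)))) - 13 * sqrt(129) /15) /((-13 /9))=3 * sqrt(129) /5+22905 /169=142.35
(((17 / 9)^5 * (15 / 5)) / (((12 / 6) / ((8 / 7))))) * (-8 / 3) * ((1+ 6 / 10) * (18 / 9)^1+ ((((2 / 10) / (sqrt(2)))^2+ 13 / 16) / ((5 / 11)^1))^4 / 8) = -506.35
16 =16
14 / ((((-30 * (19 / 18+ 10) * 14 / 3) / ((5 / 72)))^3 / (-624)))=39 / 49427116928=0.00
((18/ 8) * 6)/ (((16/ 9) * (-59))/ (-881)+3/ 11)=2354913/ 68342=34.46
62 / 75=0.83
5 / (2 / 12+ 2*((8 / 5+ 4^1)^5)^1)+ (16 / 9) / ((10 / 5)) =1653064078 / 1858747869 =0.89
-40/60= -2/3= -0.67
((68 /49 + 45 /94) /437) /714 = 8597 /1437154908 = 0.00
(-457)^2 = 208849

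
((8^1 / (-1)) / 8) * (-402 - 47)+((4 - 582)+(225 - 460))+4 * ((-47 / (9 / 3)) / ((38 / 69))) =-9078 / 19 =-477.79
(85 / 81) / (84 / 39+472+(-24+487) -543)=1105 / 415044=0.00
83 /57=1.46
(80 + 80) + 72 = 232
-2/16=-1/8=-0.12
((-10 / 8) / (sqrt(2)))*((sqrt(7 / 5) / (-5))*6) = 3*sqrt(70) / 20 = 1.25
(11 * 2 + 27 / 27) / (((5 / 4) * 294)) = 46 / 735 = 0.06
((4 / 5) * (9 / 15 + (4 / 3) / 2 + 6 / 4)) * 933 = 51626 / 25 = 2065.04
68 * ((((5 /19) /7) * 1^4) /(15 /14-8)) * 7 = -4760 /1843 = -2.58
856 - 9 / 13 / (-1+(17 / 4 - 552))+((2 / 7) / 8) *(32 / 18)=1538951888 / 1797705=856.06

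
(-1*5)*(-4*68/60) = 68/3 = 22.67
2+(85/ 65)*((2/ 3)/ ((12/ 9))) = 69/ 26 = 2.65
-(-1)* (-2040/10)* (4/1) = -816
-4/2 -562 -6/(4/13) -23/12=-7025/12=-585.42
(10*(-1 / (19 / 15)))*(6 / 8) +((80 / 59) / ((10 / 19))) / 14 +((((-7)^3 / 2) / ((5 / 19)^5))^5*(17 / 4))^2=442815427837255017369923438977862965665788121356408077309606937252019144666996956675868035669967 / 11418887879699468612670898437500000000000000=38779207966871585268576180000000000000000000000000000.00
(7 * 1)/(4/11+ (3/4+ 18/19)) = 5852/1723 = 3.40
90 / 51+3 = 4.76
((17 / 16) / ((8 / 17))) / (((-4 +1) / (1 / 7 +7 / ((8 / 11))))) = -158083 / 21504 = -7.35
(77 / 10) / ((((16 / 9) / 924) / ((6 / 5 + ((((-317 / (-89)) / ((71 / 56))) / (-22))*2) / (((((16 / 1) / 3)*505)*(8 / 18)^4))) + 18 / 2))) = 40811.44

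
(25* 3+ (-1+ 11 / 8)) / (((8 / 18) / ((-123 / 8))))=-667521 / 256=-2607.50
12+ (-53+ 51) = 10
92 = 92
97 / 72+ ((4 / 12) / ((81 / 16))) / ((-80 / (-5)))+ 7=16235 / 1944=8.35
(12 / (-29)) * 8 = -96 / 29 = -3.31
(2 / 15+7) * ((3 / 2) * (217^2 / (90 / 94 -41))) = -236810581 / 18820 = -12582.92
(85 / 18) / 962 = 85 / 17316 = 0.00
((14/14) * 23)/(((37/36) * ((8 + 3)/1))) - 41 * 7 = -115981/407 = -284.97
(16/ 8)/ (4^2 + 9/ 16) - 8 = -2088/ 265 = -7.88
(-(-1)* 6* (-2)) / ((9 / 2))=-8 / 3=-2.67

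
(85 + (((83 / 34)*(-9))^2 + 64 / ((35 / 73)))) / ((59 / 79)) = 2241249513 / 2387140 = 938.88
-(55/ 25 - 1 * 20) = 89/ 5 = 17.80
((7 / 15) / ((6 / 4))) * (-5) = -14 / 9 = -1.56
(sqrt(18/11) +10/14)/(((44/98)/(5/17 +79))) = 23590/187 +99078 * sqrt(22)/2057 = 352.07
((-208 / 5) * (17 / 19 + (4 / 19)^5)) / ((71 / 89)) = -41031496272 / 879015145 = -46.68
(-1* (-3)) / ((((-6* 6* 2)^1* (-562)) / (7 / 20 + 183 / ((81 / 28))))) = 34349 / 7283520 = 0.00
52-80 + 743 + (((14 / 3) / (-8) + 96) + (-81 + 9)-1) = 8849 / 12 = 737.42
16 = 16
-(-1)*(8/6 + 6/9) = 2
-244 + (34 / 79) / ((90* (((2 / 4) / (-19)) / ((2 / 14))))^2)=-1912648826 / 7838775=-244.00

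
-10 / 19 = -0.53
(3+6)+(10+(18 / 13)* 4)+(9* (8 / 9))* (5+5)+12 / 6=1385 / 13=106.54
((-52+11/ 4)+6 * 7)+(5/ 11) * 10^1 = -2.70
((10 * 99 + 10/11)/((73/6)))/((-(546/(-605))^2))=-181348750/1813539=-100.00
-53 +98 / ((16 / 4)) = -57 / 2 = -28.50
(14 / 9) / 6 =7 / 27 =0.26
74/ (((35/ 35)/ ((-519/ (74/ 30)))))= -15570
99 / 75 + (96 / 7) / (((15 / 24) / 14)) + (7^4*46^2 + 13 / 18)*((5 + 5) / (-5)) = -10160724.92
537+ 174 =711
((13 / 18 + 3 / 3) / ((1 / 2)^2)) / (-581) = -0.01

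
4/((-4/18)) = -18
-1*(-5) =5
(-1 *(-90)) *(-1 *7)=-630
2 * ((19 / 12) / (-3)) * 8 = -76 / 9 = -8.44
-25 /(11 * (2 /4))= -50 /11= -4.55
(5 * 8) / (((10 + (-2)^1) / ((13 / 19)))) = 65 / 19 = 3.42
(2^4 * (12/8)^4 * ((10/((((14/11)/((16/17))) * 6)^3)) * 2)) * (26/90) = 4429568/5055477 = 0.88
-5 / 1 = -5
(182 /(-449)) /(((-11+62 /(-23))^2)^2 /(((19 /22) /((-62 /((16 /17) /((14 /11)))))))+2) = 1935380356 /16307859347531341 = 0.00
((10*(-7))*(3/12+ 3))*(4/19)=-910/19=-47.89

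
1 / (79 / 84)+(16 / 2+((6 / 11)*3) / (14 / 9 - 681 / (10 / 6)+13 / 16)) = 2302603772 / 254171203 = 9.06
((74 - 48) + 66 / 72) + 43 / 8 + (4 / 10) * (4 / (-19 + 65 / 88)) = 6210229 / 192840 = 32.20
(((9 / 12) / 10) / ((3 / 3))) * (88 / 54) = 11 / 90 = 0.12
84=84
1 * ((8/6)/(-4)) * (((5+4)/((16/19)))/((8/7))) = -399/128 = -3.12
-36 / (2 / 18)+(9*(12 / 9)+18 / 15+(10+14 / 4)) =-2973 / 10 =-297.30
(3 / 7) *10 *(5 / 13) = 150 / 91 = 1.65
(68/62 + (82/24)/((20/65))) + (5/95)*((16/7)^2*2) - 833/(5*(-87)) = 2945962753/200872560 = 14.67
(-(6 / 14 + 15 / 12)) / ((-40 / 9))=423 / 1120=0.38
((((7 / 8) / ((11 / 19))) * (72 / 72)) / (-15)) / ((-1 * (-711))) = -133 / 938520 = -0.00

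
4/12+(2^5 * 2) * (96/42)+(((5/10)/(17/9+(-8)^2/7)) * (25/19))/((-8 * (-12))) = 520427101/3549504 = 146.62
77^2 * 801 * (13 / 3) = 20579559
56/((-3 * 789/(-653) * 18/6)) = 36568/7101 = 5.15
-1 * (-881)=881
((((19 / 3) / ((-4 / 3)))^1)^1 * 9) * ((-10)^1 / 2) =855 / 4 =213.75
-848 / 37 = -22.92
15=15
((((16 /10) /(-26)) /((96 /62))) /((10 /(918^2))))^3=-37571398479.60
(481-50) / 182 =431 / 182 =2.37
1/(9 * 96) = 1/864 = 0.00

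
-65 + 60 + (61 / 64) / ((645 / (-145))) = -43049 / 8256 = -5.21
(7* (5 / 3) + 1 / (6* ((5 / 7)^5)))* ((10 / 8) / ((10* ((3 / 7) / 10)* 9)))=183211 / 45000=4.07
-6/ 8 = -3/ 4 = -0.75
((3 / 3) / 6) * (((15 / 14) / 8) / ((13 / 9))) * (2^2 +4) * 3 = 135 / 364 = 0.37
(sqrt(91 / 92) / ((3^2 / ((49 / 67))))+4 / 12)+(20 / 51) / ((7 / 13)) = 49 * sqrt(2093) / 27738+379 / 357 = 1.14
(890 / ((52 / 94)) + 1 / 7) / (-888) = -24403 / 13468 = -1.81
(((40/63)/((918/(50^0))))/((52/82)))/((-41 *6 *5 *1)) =-1/1127763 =-0.00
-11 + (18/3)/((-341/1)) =-3757/341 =-11.02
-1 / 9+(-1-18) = -172 / 9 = -19.11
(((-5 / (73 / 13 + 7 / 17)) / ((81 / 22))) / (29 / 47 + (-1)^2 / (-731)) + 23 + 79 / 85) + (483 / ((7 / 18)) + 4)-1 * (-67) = 129634078743613 / 96990592320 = 1336.56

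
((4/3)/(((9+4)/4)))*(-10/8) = -20/39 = -0.51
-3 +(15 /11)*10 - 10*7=-653 /11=-59.36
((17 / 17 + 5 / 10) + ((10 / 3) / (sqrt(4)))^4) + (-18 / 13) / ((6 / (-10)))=11.52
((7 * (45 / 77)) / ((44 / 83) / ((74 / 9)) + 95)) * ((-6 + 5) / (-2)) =138195 / 6422746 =0.02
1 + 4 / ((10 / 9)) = 23 / 5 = 4.60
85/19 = 4.47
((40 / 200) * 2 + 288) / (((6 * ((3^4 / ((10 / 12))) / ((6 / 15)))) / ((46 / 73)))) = 33166 / 266085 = 0.12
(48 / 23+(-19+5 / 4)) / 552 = -1441 / 50784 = -0.03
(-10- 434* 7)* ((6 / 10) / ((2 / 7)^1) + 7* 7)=-778764 / 5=-155752.80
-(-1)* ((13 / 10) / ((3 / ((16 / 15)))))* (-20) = -416 / 45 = -9.24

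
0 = 0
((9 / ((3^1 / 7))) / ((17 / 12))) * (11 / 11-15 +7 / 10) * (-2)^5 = 6308.89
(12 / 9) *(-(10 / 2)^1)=-6.67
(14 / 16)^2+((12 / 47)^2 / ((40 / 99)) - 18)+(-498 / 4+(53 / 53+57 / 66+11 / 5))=-1069229081 / 7775680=-137.51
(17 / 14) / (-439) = -17 / 6146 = -0.00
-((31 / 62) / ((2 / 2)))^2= -1 / 4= -0.25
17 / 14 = 1.21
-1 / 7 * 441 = -63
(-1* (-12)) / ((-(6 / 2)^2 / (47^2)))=-8836 / 3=-2945.33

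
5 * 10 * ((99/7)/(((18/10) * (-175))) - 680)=-34002.24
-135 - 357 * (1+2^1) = -1206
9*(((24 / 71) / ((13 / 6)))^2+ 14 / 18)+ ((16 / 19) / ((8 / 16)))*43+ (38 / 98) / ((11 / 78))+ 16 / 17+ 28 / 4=13397712993180 / 148318283113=90.33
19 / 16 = 1.19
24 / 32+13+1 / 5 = 279 / 20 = 13.95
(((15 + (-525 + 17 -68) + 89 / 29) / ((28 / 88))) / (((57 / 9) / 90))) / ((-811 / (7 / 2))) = 48054600 / 446861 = 107.54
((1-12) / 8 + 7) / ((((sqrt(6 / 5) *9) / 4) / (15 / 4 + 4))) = 17.69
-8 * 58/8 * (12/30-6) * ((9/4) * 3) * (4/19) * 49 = 2148552/95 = 22616.34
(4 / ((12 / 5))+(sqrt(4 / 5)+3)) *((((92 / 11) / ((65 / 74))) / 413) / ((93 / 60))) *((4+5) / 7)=0.11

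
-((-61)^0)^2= -1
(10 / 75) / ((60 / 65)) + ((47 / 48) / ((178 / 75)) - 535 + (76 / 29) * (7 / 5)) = -1972695953 / 3716640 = -530.77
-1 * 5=-5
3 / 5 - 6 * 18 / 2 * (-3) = 813 / 5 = 162.60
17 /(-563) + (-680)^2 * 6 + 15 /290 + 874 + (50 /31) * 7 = 2809349163769 /1012274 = 2775285.31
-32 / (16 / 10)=-20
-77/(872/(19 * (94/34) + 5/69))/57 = -0.08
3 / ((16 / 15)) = 45 / 16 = 2.81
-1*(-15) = 15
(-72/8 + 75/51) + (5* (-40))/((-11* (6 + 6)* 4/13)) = -2923/1122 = -2.61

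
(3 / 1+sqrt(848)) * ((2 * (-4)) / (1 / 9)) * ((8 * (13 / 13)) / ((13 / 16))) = -36864 * sqrt(53) / 13 -27648 / 13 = -22770.92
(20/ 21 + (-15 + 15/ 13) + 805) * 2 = 432490/ 273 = 1584.21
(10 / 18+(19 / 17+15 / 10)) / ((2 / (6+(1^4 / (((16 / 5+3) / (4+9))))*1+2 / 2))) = 45637 / 3162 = 14.43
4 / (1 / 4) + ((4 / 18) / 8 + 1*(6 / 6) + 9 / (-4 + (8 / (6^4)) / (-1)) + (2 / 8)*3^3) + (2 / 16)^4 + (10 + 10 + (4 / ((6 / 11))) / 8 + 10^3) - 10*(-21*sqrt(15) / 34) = 105*sqrt(15) / 17 + 24940296913 / 23924736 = 1066.37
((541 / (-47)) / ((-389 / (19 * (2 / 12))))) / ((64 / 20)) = 51395 / 1755168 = 0.03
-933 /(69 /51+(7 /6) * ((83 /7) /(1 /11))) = -95166 /15659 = -6.08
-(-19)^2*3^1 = -1083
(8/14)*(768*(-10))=-30720/7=-4388.57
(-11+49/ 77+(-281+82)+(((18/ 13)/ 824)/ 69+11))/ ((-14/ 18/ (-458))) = -553988933163/ 4742738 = -116807.83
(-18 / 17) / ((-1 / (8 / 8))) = 18 / 17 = 1.06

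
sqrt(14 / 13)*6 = 6*sqrt(182) / 13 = 6.23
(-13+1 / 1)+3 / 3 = -11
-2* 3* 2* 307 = -3684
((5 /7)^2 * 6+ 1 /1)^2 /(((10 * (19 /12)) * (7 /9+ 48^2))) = 2138454 /4731374585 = 0.00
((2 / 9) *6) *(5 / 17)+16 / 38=788 / 969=0.81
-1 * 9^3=-729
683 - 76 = 607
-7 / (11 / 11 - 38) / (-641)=-7 / 23717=-0.00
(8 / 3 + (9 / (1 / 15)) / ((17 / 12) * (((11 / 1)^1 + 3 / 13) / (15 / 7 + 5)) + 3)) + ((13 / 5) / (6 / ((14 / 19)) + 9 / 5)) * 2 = 29.01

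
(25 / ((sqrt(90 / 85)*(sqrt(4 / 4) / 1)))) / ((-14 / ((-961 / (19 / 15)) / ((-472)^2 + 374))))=120125*sqrt(34) / 118720056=0.01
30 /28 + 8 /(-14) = 1 /2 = 0.50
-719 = -719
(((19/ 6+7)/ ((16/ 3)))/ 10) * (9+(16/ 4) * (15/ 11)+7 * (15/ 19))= 15921/ 4180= 3.81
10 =10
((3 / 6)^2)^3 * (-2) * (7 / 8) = -7 / 256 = -0.03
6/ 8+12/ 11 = 81/ 44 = 1.84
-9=-9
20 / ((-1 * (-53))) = 20 / 53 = 0.38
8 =8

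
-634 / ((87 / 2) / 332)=-420976 / 87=-4838.80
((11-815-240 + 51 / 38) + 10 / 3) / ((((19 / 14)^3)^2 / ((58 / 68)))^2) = -706152464198525851136 / 36459936661776870153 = -19.37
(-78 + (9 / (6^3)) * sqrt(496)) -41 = -118.07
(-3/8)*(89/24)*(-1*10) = 445/32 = 13.91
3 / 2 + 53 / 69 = 313 / 138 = 2.27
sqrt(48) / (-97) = -4 * sqrt(3) / 97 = -0.07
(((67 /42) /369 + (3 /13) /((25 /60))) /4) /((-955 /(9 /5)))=-562283 /2137863000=-0.00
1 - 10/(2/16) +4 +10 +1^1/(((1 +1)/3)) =-127/2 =-63.50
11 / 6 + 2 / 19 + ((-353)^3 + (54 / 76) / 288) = -160464485015 / 3648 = -43986975.06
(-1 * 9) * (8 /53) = -72 /53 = -1.36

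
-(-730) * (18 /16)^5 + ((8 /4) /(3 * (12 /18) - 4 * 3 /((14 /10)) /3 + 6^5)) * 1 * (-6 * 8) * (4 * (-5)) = 195542919995 /148619264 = 1315.73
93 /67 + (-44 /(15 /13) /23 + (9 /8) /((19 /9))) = 923987 /3513480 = 0.26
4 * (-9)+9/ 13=-35.31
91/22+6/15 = 4.54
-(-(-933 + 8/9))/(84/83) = -696287/756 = -921.01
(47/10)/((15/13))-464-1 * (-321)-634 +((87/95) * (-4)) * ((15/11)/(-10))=-24215591/31350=-772.43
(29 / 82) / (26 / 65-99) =-5 / 1394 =-0.00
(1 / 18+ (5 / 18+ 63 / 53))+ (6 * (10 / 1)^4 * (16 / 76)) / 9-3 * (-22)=1481328 / 1007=1471.03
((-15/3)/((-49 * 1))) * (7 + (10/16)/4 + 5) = 1945/1568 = 1.24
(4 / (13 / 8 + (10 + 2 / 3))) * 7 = 672 / 295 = 2.28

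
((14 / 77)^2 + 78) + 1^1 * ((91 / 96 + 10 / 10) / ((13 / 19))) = 12213529 / 151008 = 80.88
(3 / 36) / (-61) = -1 / 732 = -0.00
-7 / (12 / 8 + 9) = -0.67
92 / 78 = 46 / 39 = 1.18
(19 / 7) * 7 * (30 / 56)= 285 / 28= 10.18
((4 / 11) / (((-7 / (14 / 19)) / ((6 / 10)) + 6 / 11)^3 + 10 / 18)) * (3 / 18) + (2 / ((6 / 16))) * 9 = 49300015008 / 1027084009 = 48.00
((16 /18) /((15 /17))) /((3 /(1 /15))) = 136 /6075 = 0.02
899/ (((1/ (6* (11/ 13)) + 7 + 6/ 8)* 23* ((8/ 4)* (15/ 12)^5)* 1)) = 60758016/ 75396875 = 0.81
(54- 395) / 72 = -341 / 72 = -4.74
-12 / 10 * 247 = -1482 / 5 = -296.40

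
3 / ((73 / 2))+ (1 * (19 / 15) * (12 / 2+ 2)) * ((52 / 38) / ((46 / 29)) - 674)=-6821.04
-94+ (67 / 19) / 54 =-96377 / 1026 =-93.93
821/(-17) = -821/17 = -48.29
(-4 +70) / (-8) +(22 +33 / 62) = 1771 / 124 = 14.28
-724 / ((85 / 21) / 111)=-1687644 / 85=-19854.64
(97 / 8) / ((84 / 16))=97 / 42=2.31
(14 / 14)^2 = 1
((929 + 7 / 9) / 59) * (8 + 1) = 8368 / 59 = 141.83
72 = 72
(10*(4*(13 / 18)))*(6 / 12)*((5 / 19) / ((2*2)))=325 / 342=0.95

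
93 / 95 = 0.98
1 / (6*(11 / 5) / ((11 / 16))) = 5 / 96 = 0.05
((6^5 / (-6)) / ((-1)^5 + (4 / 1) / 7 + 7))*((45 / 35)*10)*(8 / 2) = -233280 / 23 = -10142.61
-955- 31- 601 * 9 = -6395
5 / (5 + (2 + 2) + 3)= 5 / 12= 0.42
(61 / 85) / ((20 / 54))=1647 / 850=1.94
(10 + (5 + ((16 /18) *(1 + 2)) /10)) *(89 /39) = 20381 /585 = 34.84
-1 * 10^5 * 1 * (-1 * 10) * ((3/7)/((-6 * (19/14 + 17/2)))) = -500000/69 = -7246.38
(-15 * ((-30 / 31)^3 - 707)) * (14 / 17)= 8744.73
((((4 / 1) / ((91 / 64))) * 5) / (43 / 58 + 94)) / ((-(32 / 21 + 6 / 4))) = -89088 / 1814449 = -0.05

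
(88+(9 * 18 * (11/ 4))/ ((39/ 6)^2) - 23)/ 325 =12767/ 54925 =0.23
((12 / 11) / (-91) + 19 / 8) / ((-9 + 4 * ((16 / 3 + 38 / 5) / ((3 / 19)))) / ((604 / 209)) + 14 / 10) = 128581785 / 6075875806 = 0.02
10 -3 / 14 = 137 / 14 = 9.79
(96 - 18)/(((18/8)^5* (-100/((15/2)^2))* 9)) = -1664/19683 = -0.08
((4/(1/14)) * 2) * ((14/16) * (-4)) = -392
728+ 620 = 1348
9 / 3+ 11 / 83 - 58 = -4554 / 83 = -54.87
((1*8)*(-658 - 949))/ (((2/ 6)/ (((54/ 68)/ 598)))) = -51.22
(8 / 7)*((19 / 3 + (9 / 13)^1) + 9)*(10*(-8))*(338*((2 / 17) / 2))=-29131.65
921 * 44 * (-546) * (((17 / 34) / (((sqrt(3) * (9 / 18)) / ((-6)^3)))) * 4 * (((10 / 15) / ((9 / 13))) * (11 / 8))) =8437420992 * sqrt(3) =14614041842.99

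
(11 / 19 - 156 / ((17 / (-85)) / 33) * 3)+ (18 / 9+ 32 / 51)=74829287 / 969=77223.21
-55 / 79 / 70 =-11 / 1106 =-0.01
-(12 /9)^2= -16 /9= -1.78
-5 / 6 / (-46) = 5 / 276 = 0.02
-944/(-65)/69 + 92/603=327284/901485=0.36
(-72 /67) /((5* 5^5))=-72 /1046875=-0.00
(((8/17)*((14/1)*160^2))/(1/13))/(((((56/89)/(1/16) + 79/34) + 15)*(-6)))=-663470080/49731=-13341.18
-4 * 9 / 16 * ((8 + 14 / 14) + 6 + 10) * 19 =-4275 / 4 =-1068.75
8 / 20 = 0.40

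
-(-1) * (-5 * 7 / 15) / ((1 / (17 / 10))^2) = -2023 / 300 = -6.74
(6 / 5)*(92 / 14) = 276 / 35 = 7.89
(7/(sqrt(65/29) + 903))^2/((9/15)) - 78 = -65422918438972457/838756441598424 - 2138605*sqrt(1885)/279585480532808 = -78.00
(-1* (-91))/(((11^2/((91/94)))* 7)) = 1183/11374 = 0.10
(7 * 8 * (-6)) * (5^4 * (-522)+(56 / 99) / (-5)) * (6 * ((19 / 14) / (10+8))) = 49590017.20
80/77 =1.04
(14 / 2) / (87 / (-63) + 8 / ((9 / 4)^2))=3969 / 113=35.12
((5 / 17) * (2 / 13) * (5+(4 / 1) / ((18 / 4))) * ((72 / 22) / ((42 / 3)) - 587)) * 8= -191567440 / 153153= -1250.82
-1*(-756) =756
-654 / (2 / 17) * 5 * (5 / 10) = -27795 / 2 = -13897.50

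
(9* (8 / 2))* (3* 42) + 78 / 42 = 31765 / 7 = 4537.86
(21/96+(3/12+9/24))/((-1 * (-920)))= 27/29440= 0.00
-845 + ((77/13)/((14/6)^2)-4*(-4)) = -75340/91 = -827.91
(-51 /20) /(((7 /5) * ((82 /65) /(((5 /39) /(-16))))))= 425 /36736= 0.01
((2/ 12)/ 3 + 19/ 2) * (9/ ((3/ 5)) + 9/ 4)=989/ 6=164.83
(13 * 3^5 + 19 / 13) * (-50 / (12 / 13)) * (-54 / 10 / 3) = 308145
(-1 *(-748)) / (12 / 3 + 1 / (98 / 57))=73304 / 449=163.26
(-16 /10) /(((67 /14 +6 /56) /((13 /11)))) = -2912 /7535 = -0.39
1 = 1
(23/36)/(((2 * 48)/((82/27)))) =943/46656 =0.02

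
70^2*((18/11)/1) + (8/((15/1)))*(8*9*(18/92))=10152504/1265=8025.69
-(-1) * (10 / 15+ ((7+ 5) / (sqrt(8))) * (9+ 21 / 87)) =2 / 3+ 804 * sqrt(2) / 29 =39.87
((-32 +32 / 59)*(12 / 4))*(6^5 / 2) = -21648384 / 59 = -366921.76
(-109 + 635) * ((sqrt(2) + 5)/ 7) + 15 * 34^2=526 * sqrt(2)/ 7 + 124010/ 7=17821.98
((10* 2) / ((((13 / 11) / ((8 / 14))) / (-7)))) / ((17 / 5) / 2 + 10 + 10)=-8800 / 2821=-3.12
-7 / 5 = -1.40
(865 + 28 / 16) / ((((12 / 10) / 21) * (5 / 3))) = 72807 / 8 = 9100.88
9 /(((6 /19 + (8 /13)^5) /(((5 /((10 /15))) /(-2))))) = -190473309 /2280280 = -83.53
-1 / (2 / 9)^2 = -20.25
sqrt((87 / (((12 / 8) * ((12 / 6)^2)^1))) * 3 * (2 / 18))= sqrt(174) / 6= 2.20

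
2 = 2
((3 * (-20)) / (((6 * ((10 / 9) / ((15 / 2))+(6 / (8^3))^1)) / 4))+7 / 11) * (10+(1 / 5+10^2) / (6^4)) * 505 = -1333829715103 / 1050192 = -1270081.77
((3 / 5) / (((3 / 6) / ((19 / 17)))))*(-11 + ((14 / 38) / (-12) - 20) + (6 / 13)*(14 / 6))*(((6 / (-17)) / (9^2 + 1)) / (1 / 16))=2130792 / 770185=2.77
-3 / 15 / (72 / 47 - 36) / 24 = 47 / 194400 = 0.00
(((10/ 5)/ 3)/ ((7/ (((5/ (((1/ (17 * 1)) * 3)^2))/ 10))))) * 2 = 578/ 189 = 3.06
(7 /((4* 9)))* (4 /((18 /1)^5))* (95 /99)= 665 /1683605088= 0.00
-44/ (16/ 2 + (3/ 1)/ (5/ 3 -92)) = -5.52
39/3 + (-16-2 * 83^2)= -13781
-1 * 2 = -2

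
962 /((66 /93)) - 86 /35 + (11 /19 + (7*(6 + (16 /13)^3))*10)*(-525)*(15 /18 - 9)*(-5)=-379679126247271 /32142110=-11812514.06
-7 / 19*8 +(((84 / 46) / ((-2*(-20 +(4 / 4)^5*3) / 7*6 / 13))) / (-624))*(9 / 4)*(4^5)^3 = -23429404040 / 7429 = -3153776.29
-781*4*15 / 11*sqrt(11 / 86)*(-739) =1574070*sqrt(946) / 43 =1125903.46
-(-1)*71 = 71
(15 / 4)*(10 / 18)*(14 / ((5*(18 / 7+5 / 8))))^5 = 74049191673856 / 68912248837125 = 1.07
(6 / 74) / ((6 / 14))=7 / 37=0.19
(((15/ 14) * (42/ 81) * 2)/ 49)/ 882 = 5/ 194481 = 0.00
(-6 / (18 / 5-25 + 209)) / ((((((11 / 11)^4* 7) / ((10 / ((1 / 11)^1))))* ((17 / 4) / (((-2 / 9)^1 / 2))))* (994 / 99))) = 36300 / 27738067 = 0.00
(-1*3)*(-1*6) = 18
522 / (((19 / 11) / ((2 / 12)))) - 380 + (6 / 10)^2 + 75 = -120779 / 475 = -254.27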